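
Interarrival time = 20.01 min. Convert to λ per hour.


λ = 1/(interarrival time) in consistent units.
1 hour = 60 min, so λ = 60/20.01 = 2.9985 per hour

Final: 2.9985 /hr


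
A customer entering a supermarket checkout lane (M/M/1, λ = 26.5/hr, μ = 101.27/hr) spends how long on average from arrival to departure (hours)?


W = 1/(μ−λ) = 1/(101.27 − 26.5) = 1/74.77 = 0.01337 hr

Final: 0.01337 hr


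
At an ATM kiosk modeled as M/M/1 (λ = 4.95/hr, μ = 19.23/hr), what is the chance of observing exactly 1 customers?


ρ = 4.95/19.23 = 0.2574
P_n = (1−ρ)·ρ^n = (1 − 0.2574)·0.2574^1 = 0.7426·0.257410 = 0.191150

Final: 0.191150


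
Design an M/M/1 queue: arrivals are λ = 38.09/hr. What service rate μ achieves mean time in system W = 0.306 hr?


W = 1/(μ−λ) ⇒ μ − λ = 1/W = 1/0.306 = 3.2680
μ = λ + 1/W = 38.09 + 3.2680 = 41.3580 per hr

Final: 41.3580 /hr


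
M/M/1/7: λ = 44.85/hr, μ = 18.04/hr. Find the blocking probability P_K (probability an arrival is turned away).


ρ = λ/μ = 44.85/18.04 = 2.4861
P_K = (1−ρ)ρ^K/(1−ρ^(K+1)) = (-1.4861·587.058525)/(1 − 1459.510801)
= -872.452276/-1458.510801 = 0.598180

Final: 0.598180


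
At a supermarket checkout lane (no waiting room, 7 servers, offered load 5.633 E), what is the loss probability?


B(c,a) = (a^c/c!) / Σ_{k=0}^{c} a^k/k!
a^7/7! = 35.706536
Σ terms (k=0..7): 1.00000 + 5.63300 + 15.86534 + 29.78983 + 41.95153 + 47.26259 + 44.37169 + 35.70654 = 221.580519
B = 35.706536/221.580519 = 0.161145

Final: 0.161145


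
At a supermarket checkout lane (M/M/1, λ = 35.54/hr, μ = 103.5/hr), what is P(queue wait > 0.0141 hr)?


ρ = 35.54/103.5 = 0.3434
P(Wq > t) = ρ·e^{−(μ−λ)t} = 0.3434·e^{−0.9582}
= 0.3434·0.383569 = 0.131711

Final: 0.131711


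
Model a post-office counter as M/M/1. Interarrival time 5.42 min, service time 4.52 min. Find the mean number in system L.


λ = 60/5.42 = 11.0701 /hr
μ = 60/4.52 = 13.2743 /hr
ρ = λ/μ = 11.0701/13.2743 = 0.8339
L = ρ/(1−ρ) = 0.8339/0.1661 = 5.0222

Final: 5.0222


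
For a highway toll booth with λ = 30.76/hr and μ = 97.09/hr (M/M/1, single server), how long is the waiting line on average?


ρ = 30.76/97.09 = 0.3168
Lq = ρ²/(1−ρ) = 0.1004/0.6832 = 0.1469

Final: 0.1469


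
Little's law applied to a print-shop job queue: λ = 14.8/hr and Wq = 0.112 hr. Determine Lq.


Lq = λWq = 14.8·0.112 = 1.6576

Final: 1.6576


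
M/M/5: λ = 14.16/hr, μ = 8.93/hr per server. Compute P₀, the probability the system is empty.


a = λ/μ = 14.16/8.93 = 1.5857; ρ = a/c = 0.3171
Σ_{k=0}^{4} a^k/k! (terms k=0..4) = 1.00000 + 1.58567 + 1.25717 + 0.66448 + 0.26341 = 4.77073
Tail: a^5/(5!(1−ρ)) = 10.02441/(120·0.6829) = 0.12233
P₀ = 1/(4.77073 + 0.12233) = 1/4.89306 = 0.204371

Final: 0.204371


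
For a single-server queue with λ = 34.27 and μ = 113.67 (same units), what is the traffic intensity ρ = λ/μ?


ρ = λ/μ = 34.27/113.67 = 0.3015

Final: 0.3015


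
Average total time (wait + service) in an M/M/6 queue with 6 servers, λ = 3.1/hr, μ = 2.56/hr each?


a = 1.2109; ρ = 0.2018; P₀ = 0.297899
Lq = P₀·a^c·ρ/(c!(1−ρ)²) = 0.0004133
Wq = Lq/λ = 0.0004133/3.1 = 0.0001333 hr
W = Wq + 1/μ = 0.0001333 + 0.39062 = 0.39076 hr

Final: 0.39076 hr


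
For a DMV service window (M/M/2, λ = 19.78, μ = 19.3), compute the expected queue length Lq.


a = λ/μ = 1.0249; ρ = a/2 = 0.5124
P₀ = 0.322371
Lq = P₀·a^c·ρ / (c!·(1−ρ)²) = 0.322371·1.05036·0.5124/(2·0.23772)
= 0.36495

Final: 0.36495


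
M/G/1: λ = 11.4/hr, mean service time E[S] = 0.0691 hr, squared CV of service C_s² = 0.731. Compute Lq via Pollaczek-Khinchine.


ρ = λ·E[S] = 11.4·0.0691 = 0.7877
Lq = ρ²(1+C_s²)/(2(1−ρ)) = 0.6205·(1+0.731)/(2·0.2123)
= 0.6205·1.7310/0.4245 = 2.53026

Final: 2.53026


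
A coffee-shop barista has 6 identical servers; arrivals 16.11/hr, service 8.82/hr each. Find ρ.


ρ = λ/(cμ) = 16.11/(6·8.82) = 16.11/52.92 = 0.3044

Final: 0.3044


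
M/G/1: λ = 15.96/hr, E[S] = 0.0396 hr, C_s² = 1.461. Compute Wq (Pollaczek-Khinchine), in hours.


ρ = λ·E[S] = 15.96·0.0396 = 0.6320
E[S²] = E[S]²(1+C_s²) = 0.0396²·(1+1.461) = 0.003859
Wq = λ·E[S²]/(2(1−ρ)) = 15.96·0.003859/(2·0.3680) = 0.08369 hr

Final: 0.08369 hr


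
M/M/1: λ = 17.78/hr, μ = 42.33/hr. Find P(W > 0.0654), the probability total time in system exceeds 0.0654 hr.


W ~ Exponential(μ−λ) for M/M/1.
μ − λ = 42.33 − 17.78 = 24.5500
P(W > t) = e^{−(μ−λ)t} = e^{−1.6056} = 0.200775

Final: 0.200775


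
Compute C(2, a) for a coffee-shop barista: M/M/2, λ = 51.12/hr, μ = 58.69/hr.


a = λ/μ = 0.8710; ρ = a/2 = 0.4355
P₀ = 0.393234 (from M/M/c formula)
C(c,a) = [a^c/(c!(1−ρ))]·P₀ = [0.75867/(2·0.5645)]·0.393234
= 0.67200·0.393234 = 0.264252

Final: 0.264252


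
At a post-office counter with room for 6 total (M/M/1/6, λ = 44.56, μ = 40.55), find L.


ρ = 44.56/40.55 = 1.0989
L = ρ[1 − (K+1)ρ^K + Kρ^(K+1)] / [(1−ρ)(1−ρ^(K+1))]
Numerator: 1.0989·(1 − 7·1.760865 + 6·1.934997) = 0.312007
Denominator: (-0.09889)·(-0.934997) = 0.092462
L = 0.312007/0.092462 = 3.3744

Final: 3.3744


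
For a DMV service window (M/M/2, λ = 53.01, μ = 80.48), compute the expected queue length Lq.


a = λ/μ = 0.6587; ρ = a/2 = 0.3293
P₀ = 0.504510
Lq = P₀·a^c·ρ / (c!·(1−ρ)²) = 0.504510·0.43385·0.3293/(2·0.44979)
= 0.08013

Final: 0.08013


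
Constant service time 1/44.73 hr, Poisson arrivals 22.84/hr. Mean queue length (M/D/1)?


ρ = 22.84/44.73 = 0.5106
M/D/1: Lq = ρ²/(2(1−ρ)) = 0.2607/(2·0.4894) = 0.26639

Final: 0.26639


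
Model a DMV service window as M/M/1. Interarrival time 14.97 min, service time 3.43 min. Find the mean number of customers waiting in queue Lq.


λ = 60/14.97 = 4.0080 /hr
μ = 60/3.43 = 17.4927 /hr
ρ = λ/μ = 4.0080/17.4927 = 0.2291
Lq = ρ²/(1−ρ) = 0.05250/0.7709 = 0.06810

Final: 0.06810


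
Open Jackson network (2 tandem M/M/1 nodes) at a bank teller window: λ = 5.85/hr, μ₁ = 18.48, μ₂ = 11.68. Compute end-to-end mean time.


Each node sees arrival rate λ = 5.85/hr (tandem ⇒ throughput preserved).
W₁ = 1/(μ₁−λ) = 1/(18.48−5.85) = 0.07918 hr
W₂ = 1/(μ₂−λ) = 1/(11.68−5.85) = 0.17153 hr
W_total = W₁ + W₂ = 0.07918 + 0.17153 = 0.25070 hr

Final: 0.25070 hr


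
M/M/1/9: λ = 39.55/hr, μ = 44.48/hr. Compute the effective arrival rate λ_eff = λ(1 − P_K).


ρ = 0.8892; P_K = (1−ρ)ρ^9/(1−ρ^10) = 0.055716
λ_eff = λ(1 − P_K) = 39.55·(1 − 0.055716) = 39.55·0.944284 = 37.3465 /hr

Final: 37.3465 /hr


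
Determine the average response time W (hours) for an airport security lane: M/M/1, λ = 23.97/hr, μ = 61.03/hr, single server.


W = 1/(μ−λ) = 1/(61.03 − 23.97) = 1/37.06 = 0.02698 hr

Final: 0.02698 hr


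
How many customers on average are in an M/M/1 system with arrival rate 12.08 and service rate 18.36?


ρ = λ/μ = 12.08/18.36 = 0.6580
L = ρ/(1−ρ) = 0.6580/(1 − 0.6580) = 0.6580/0.3420 = 1.9236

Final: 1.9236


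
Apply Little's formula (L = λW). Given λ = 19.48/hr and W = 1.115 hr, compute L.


L = λW = 19.48·1.115 = 21.7202

Final: 21.7202


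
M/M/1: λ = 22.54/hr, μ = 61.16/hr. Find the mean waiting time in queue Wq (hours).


ρ = 22.54/61.16 = 0.3685
Wq = ρ/(μ−λ) = 0.3685/(61.16 − 22.54) = 0.3685/38.62 = 0.009543 hr

Final: 0.009543 hr


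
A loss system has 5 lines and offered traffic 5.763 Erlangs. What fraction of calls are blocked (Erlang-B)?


B(c,a) = (a^c/c!) / Σ_{k=0}^{c} a^k/k!
a^5/5! = 52.973888
Σ terms (k=0..5): 1.00000 + 5.76300 + 16.60608 + 31.90029 + 45.96034 + 52.97389 = 154.203602
B = 52.973888/154.203602 = 0.343532

Final: 0.343532


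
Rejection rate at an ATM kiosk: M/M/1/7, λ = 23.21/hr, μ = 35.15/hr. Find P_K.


ρ = λ/μ = 23.21/35.15 = 0.6603
P_K = (1−ρ)ρ^K/(1−ρ^(K+1)) = (0.3397·0.054733)/(1 − 0.036141)
= 0.018592/0.963859 = 0.019289

Final: 0.019289


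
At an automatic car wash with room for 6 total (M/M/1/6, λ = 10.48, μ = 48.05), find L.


ρ = 10.48/48.05 = 0.2181
L = ρ[1 − (K+1)ρ^K + Kρ^(K+1)] / [(1−ρ)(1−ρ^(K+1))]
Numerator: 0.2181·(1 − 7·0.0001076 + 6·0.00002348) = 0.217973
Denominator: (0.7819)·(0.999977) = 0.781876
L = 0.217973/0.781876 = 0.2788

Final: 0.2788


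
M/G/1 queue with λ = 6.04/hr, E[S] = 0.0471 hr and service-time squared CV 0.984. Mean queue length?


ρ = λ·E[S] = 6.04·0.0471 = 0.2845
Lq = ρ²(1+C_s²)/(2(1−ρ)) = 0.08093·(1+0.984)/(2·0.7155)
= 0.08093·1.9840/1.4310 = 0.11220

Final: 0.11220


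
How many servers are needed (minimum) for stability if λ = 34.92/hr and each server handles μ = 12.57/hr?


Stability requires cμ > λ ⇔ c > λ/μ.
λ/μ = 34.92/12.57 = 2.7780
Minimum integer c = ⌊2.7780⌋ + 1 = 3
Check: 3·12.57 = 37.71 > 34.92, while 2·12.57 = 25.14 ≤ 34.92

Final: 3 servers


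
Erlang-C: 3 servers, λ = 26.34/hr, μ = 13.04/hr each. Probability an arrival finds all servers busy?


a = λ/μ = 2.0199; ρ = a/3 = 0.6733
P₀ = 0.107937 (from M/M/c formula)
C(c,a) = [a^c/(c!(1−ρ))]·P₀ = [8.24166/(6·0.3267)]·0.107937
= 4.20466·0.107937 = 0.453838

Final: 0.453838


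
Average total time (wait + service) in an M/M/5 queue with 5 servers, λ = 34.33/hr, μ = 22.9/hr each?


a = 1.4991; ρ = 0.2998; P₀ = 0.222971
Lq = P₀·a^c·ρ/(c!(1−ρ)²) = 0.008604
Wq = Lq/λ = 0.008604/34.33 = 0.0002506 hr
W = Wq + 1/μ = 0.0002506 + 0.04367 = 0.04392 hr

Final: 0.04392 hr


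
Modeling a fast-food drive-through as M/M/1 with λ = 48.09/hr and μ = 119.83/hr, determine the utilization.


ρ = λ/μ = 48.09/119.83 = 0.4013

Final: 0.4013


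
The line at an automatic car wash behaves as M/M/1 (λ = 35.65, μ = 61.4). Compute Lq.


ρ = 35.65/61.4 = 0.5806
Lq = ρ²/(1−ρ) = 0.3371/0.4194 = 0.8038

Final: 0.8038


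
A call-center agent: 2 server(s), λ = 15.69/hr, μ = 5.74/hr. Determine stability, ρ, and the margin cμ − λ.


Total capacity cμ = 2·5.74 = 11.48/hr
ρ = λ/(cμ) = 15.69/11.48 = 1.3667
Stable ⇔ ρ < 1: NO
Spare capacity = cμ − λ = 11.48 − 15.69 = -4.21/hr

Final: ρ = 1.3667; unstable; margin = -4.21/hr


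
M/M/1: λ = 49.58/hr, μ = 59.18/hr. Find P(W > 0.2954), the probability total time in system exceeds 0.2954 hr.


W ~ Exponential(μ−λ) for M/M/1.
μ − λ = 59.18 − 49.58 = 9.6000
P(W > t) = e^{−(μ−λ)t} = e^{−2.8358} = 0.058669

Final: 0.058669


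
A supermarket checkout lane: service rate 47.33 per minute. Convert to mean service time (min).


Mean service time = 1/μ = 1/47.33 minute = 0.02113 minute
In minutes: 0.02113 × 1 = 0.02113 min

Final: 0.02113 min


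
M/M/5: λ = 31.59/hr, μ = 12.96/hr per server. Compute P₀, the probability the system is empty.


a = λ/μ = 31.59/12.96 = 2.4375; ρ = a/c = 0.4875
Σ_{k=0}^{4} a^k/k! (terms k=0..4) = 1.00000 + 2.43750 + 2.97070 + 2.41370 + 1.47085 = 10.29275
Tail: a^5/(5!(1−ρ)) = 86.04450/(120·0.5125) = 1.39910
P₀ = 1/(10.29275 + 1.39910) = 1/11.69184 = 0.085530

Final: 0.085530


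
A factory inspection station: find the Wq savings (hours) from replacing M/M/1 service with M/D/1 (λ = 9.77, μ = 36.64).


ρ = 9.77/36.64 = 0.2666
Wq(M/M/1) = ρ/(μ−λ) = 0.2666/26.87 = 0.009924 hr
Wq(M/D/1) = ρ/(2(μ−λ)) = 0.004962 hr
Savings = 0.009924 − 0.004962 = 0.004962 hr

Final: 0.004962 hr


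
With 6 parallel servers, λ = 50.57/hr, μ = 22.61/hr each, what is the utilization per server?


ρ = λ/(cμ) = 50.57/(6·22.61) = 50.57/135.66 = 0.3728

Final: 0.3728


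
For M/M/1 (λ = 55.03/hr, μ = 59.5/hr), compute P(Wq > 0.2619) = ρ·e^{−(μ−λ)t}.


ρ = 55.03/59.5 = 0.9249
P(Wq > t) = ρ·e^{−(μ−λ)t} = 0.9249·e^{−1.1707}
= 0.9249·0.310152 = 0.286851

Final: 0.286851


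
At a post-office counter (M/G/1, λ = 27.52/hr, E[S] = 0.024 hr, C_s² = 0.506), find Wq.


ρ = λ·E[S] = 27.52·0.024 = 0.6605
E[S²] = E[S]²(1+C_s²) = 0.024²·(1+0.506) = 0.0008675
Wq = λ·E[S²]/(2(1−ρ)) = 27.52·0.0008675/(2·0.3395) = 0.03516 hr

Final: 0.03516 hr


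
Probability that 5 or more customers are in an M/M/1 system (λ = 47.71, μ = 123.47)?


ρ = 47.71/123.47 = 0.3864
P(N ≥ n) = ρ^n = 0.3864^5 = 0.008615

Final: 0.008615


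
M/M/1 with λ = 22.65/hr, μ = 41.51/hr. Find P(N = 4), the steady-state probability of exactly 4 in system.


ρ = 22.65/41.51 = 0.5457
P_n = (1−ρ)·ρ^n = (1 − 0.5457)·0.5457^4 = 0.4543·0.088647 = 0.040276

Final: 0.040276


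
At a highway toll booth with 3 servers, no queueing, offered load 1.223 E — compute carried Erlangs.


B(3,1.223) = 0.093072 (Erlang-B)
Carried load = a(1 − B) = 1.223·(1 − 0.093072) = 1.223·0.906928 = 1.1092 E

Final: 1.1092 Erlangs


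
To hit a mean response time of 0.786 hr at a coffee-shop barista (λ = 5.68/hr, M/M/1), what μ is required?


W = 1/(μ−λ) ⇒ μ − λ = 1/W = 1/0.786 = 1.2723
μ = λ + 1/W = 5.68 + 1.2723 = 6.9523 per hr

Final: 6.9523 /hr


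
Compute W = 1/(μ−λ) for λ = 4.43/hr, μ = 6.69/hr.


W = 1/(μ−λ) = 1/(6.69 − 4.43) = 1/2.26 = 0.4425 hr

Final: 0.4425 hr


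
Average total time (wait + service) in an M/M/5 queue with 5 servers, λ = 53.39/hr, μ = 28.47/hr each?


a = 1.8753; ρ = 0.3751; P₀ = 0.152498
Lq = P₀·a^c·ρ/(c!(1−ρ)²) = 0.02831
Wq = Lq/λ = 0.02831/53.39 = 0.0005302 hr
W = Wq + 1/μ = 0.0005302 + 0.03512 = 0.03565 hr

Final: 0.03565 hr


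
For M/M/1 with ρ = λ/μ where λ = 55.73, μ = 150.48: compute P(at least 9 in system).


ρ = 55.73/150.48 = 0.3703
P(N ≥ n) = ρ^n = 0.3703^9 = 0.0001311

Final: 0.0001311


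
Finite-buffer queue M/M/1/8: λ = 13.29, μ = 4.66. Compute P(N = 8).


ρ = λ/μ = 13.29/4.66 = 2.8519
P_K = (1−ρ)ρ^K/(1−ρ^(K+1)) = (-1.8519·4376.354701)/(1 − 12481.063084)
= -8104.708383/-12480.063084 = 0.649412

Final: 0.649412


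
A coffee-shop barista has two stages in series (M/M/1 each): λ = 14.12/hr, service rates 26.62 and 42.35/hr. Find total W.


Each node sees arrival rate λ = 14.12/hr (tandem ⇒ throughput preserved).
W₁ = 1/(μ₁−λ) = 1/(26.62−14.12) = 0.08000 hr
W₂ = 1/(μ₂−λ) = 1/(42.35−14.12) = 0.03542 hr
W_total = W₁ + W₂ = 0.08000 + 0.03542 = 0.11542 hr

Final: 0.11542 hr


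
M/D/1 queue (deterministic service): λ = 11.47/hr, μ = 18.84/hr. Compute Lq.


ρ = 11.47/18.84 = 0.6088
M/D/1: Lq = ρ²/(2(1−ρ)) = 0.3707/(2·0.3912) = 0.47375

Final: 0.47375


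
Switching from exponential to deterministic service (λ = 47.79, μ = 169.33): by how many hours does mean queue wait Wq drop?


ρ = 47.79/169.33 = 0.2822
Wq(M/M/1) = ρ/(μ−λ) = 0.2822/121.54 = 0.002322 hr
Wq(M/D/1) = ρ/(2(μ−λ)) = 0.001161 hr
Savings = 0.002322 − 0.001161 = 0.001161 hr

Final: 0.001161 hr


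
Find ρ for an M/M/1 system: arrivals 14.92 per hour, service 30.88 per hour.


ρ = λ/μ = 14.92/30.88 = 0.4832

Final: 0.4832


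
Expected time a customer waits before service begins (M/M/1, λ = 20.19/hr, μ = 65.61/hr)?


ρ = 20.19/65.61 = 0.3077
Wq = ρ/(μ−λ) = 0.3077/(65.61 − 20.19) = 0.3077/45.42 = 0.006775 hr

Final: 0.006775 hr


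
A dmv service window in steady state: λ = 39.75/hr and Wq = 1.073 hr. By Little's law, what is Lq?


Lq = λWq = 39.75·1.073 = 42.6517

Final: 42.6517


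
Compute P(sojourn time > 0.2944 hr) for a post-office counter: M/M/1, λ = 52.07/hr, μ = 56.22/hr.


W ~ Exponential(μ−λ) for M/M/1.
μ − λ = 56.22 − 52.07 = 4.1500
P(W > t) = e^{−(μ−λ)t} = e^{−1.2218} = 0.294711

Final: 0.294711


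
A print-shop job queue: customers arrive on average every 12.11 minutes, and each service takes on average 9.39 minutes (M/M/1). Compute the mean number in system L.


λ = 60/12.11 = 4.9546 /hr
μ = 60/9.39 = 6.3898 /hr
ρ = λ/μ = 4.9546/6.3898 = 0.7754
L = ρ/(1−ρ) = 0.7754/0.2246 = 3.4522

Final: 3.4522


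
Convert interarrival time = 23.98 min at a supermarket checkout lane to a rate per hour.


λ = 1/(interarrival time) in consistent units.
1 hour = 60 min, so λ = 60/23.98 = 2.5021 per hour

Final: 2.5021 /hr


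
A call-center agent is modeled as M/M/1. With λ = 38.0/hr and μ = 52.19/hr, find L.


ρ = λ/μ = 38.0/52.19 = 0.7281
L = ρ/(1−ρ) = 0.7281/(1 − 0.7281) = 0.7281/0.2719 = 2.6779

Final: 2.6779


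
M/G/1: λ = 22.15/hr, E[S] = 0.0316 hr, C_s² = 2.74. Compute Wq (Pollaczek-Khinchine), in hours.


ρ = λ·E[S] = 22.15·0.0316 = 0.6999
E[S²] = E[S]²(1+C_s²) = 0.0316²·(1+2.74) = 0.003735
Wq = λ·E[S²]/(2(1−ρ)) = 22.15·0.003735/(2·0.3001) = 0.13784 hr

Final: 0.13784 hr


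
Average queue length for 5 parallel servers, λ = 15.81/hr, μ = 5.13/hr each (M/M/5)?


a = λ/μ = 3.0819; ρ = a/5 = 0.6164
P₀ = 0.042540
Lq = P₀·a^c·ρ / (c!·(1−ρ)²) = 0.042540·278.01775·0.6164/(120·0.14717)
= 0.41278

Final: 0.41278


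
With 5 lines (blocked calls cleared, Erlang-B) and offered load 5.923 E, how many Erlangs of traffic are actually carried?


B(5,5.923) = 0.354990 (Erlang-B)
Carried load = a(1 − B) = 5.923·(1 − 0.354990) = 5.923·0.645010 = 3.8204 E

Final: 3.8204 Erlangs


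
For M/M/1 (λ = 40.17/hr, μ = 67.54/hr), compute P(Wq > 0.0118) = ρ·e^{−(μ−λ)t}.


ρ = 40.17/67.54 = 0.5948
P(Wq > t) = ρ·e^{−(μ−λ)t} = 0.5948·e^{−0.3230}
= 0.5948·0.723998 = 0.430604

Final: 0.430604


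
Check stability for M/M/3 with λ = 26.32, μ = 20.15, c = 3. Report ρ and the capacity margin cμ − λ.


Total capacity cμ = 3·20.15 = 60.45/hr
ρ = λ/(cμ) = 26.32/60.45 = 0.4354
Stable ⇔ ρ < 1: YES
Spare capacity = cμ − λ = 60.45 − 26.32 = 34.13/hr

Final: ρ = 0.4354; stable; margin = 34.13/hr


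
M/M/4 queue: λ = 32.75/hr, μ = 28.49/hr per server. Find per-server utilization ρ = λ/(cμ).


ρ = λ/(cμ) = 32.75/(4·28.49) = 32.75/113.96 = 0.2874

Final: 0.2874


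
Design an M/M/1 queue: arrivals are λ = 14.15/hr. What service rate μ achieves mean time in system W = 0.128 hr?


W = 1/(μ−λ) ⇒ μ − λ = 1/W = 1/0.128 = 7.8125
μ = λ + 1/W = 14.15 + 7.8125 = 21.9625 per hr

Final: 21.9625 /hr


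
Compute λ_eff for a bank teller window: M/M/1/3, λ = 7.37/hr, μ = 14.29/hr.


ρ = 0.5157; P_K = (1−ρ)ρ^3/(1−ρ^4) = 0.071490
λ_eff = λ(1 − P_K) = 7.37·(1 − 0.071490) = 7.37·0.928510 = 6.8431 /hr

Final: 6.8431 /hr


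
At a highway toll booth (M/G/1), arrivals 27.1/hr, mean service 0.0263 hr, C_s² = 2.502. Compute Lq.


ρ = λ·E[S] = 27.1·0.0263 = 0.7127
Lq = ρ²(1+C_s²)/(2(1−ρ)) = 0.5080·(1+2.502)/(2·0.2873)
= 0.5080·3.5020/0.5745 = 3.09632

Final: 3.09632


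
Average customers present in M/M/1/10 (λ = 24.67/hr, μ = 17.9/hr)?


ρ = 24.67/17.9 = 1.3782
L = ρ[1 − (K+1)ρ^K + Kρ^(K+1)] / [(1−ρ)(1−ρ^(K+1))]
Numerator: 1.3782·(1 − 11·24.726417 + 10·34.078251) = 96.188096
Denominator: (-0.3782)·(-33.078251) = 12.510601
L = 96.188096/12.510601 = 7.6885

Final: 7.6885


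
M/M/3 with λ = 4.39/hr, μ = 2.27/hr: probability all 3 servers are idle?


a = λ/μ = 4.39/2.27 = 1.9339; ρ = a/c = 0.6446
Σ_{k=0}^{2} a^k/k! (terms k=0..2) = 1.00000 + 1.93392 + 1.87002 = 4.80395
Tail: a^3/(3!(1−ρ)) = 7.23296/(6·0.3554) = 3.39232
P₀ = 1/(4.80395 + 3.39232) = 1/8.19626 = 0.122007

Final: 0.122007


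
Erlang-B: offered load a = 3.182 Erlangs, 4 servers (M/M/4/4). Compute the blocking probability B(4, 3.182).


B(c,a) = (a^c/c!) / Σ_{k=0}^{c} a^k/k!
a^4/4! = 4.271589
Σ terms (k=0..4): 1.00000 + 3.18200 + 5.06256 + 5.36969 + 4.27159 = 18.885842
B = 4.271589/18.885842 = 0.226179

Final: 0.226179


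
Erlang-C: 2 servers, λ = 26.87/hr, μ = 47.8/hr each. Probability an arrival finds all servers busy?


a = λ/μ = 0.5621; ρ = a/2 = 0.2811
P₀ = 0.561199 (from M/M/c formula)
C(c,a) = [a^c/(c!(1−ρ))]·P₀ = [0.31599/(2·0.7189)]·0.561199
= 0.21977·0.561199 = 0.123333

Final: 0.123333


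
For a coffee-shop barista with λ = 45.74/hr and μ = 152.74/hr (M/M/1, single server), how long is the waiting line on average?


ρ = 45.74/152.74 = 0.2995
Lq = ρ²/(1−ρ) = 0.08968/0.7005 = 0.1280

Final: 0.1280


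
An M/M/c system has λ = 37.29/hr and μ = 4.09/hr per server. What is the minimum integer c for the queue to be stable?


Stability requires cμ > λ ⇔ c > λ/μ.
λ/μ = 37.29/4.09 = 9.1174
Minimum integer c = ⌊9.1174⌋ + 1 = 10
Check: 10·4.09 = 40.90 > 37.29, while 9·4.09 = 36.81 ≤ 37.29

Final: 10 servers


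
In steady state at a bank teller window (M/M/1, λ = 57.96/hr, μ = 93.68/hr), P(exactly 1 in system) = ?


ρ = 57.96/93.68 = 0.6187
P_n = (1−ρ)·ρ^n = (1 − 0.6187)·0.6187^1 = 0.3813·0.618702 = 0.235910

Final: 0.235910


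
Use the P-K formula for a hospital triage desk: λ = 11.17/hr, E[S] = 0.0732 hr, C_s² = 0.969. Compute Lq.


ρ = λ·E[S] = 11.17·0.0732 = 0.8176
Lq = ρ²(1+C_s²)/(2(1−ρ)) = 0.6685·(1+0.969)/(2·0.1824)
= 0.6685·1.9690/0.3647 = 3.60931

Final: 3.60931


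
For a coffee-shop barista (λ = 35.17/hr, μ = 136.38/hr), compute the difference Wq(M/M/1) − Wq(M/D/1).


ρ = 35.17/136.38 = 0.2579
Wq(M/M/1) = ρ/(μ−λ) = 0.2579/101.21 = 0.002548 hr
Wq(M/D/1) = ρ/(2(μ−λ)) = 0.001274 hr
Savings = 0.002548 − 0.001274 = 0.001274 hr

Final: 0.001274 hr


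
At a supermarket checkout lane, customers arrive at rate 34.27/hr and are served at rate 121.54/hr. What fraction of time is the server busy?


ρ = λ/μ = 34.27/121.54 = 0.2820

Final: 0.2820


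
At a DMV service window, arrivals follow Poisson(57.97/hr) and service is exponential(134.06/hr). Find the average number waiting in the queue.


ρ = 57.97/134.06 = 0.4324
Lq = ρ²/(1−ρ) = 0.1870/0.5676 = 0.3294

Final: 0.3294


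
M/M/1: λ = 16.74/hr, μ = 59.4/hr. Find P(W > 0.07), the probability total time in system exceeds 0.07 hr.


W ~ Exponential(μ−λ) for M/M/1.
μ − λ = 59.4 − 16.74 = 42.6600
P(W > t) = e^{−(μ−λ)t} = e^{−2.9862} = 0.050479

Final: 0.050479


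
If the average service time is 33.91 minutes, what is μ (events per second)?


μ = 1/(service time) in consistent units.
1 second = 0.0166667 min, so μ = 0.0166667/33.91 = 0.0004915 per second

Final: 0.0004915 /sec


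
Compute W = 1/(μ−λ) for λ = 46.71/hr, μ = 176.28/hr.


W = 1/(μ−λ) = 1/(176.28 − 46.71) = 1/129.57 = 0.007718 hr

Final: 0.007718 hr


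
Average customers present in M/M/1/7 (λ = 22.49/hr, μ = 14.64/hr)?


ρ = 22.49/14.64 = 1.5362
L = ρ[1 − (K+1)ρ^K + Kρ^(K+1)] / [(1−ρ)(1−ρ^(K+1))]
Numerator: 1.5362·(1 − 8·20.190108 + 7·31.016089) = 86.936375
Denominator: (-0.5362)·(-30.016089) = 16.094692
L = 86.936375/16.094692 = 5.4016

Final: 5.4016


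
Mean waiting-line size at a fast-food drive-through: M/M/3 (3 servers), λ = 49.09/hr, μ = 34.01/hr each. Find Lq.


a = λ/μ = 1.4434; ρ = a/3 = 0.4811
P₀ = 0.224666
Lq = P₀·a^c·ρ / (c!·(1−ρ)²) = 0.224666·3.00718·0.4811/(6·0.26922)
= 0.20123

Final: 0.20123


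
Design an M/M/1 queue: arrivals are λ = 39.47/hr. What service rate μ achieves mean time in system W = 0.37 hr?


W = 1/(μ−λ) ⇒ μ − λ = 1/W = 1/0.37 = 2.7027
μ = λ + 1/W = 39.47 + 2.7027 = 42.1727 per hr

Final: 42.1727 /hr


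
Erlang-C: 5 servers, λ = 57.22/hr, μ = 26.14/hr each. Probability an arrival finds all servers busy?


a = λ/μ = 2.1890; ρ = a/5 = 0.4378
P₀ = 0.110686 (from M/M/c formula)
C(c,a) = [a^c/(c!(1−ρ))]·P₀ = [50.25871/(120·0.5622)]·0.110686
= 0.74497·0.110686 = 0.082457

Final: 0.082457


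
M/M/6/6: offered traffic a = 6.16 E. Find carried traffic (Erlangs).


B(6,6.16) = 0.276061 (Erlang-B)
Carried load = a(1 − B) = 6.16·(1 − 0.276061) = 6.16·0.723939 = 4.4595 E

Final: 4.4595 Erlangs


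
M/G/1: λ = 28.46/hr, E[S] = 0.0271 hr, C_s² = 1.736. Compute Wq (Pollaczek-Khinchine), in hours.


ρ = λ·E[S] = 28.46·0.0271 = 0.7713
E[S²] = E[S]²(1+C_s²) = 0.0271²·(1+1.736) = 0.002009
Wq = λ·E[S²]/(2(1−ρ)) = 28.46·0.002009/(2·0.2287) = 0.12501 hr

Final: 0.12501 hr


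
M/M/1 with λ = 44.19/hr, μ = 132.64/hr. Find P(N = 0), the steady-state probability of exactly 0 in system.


ρ = 44.19/132.64 = 0.3332
P_n = (1−ρ)·ρ^n = (1 − 0.3332)·0.3332^0 = 0.6668·1.000000 = 0.666843

Final: 0.666843


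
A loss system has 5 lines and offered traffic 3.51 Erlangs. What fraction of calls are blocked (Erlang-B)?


B(c,a) = (a^c/c!) / Σ_{k=0}^{c} a^k/k!
a^5/5! = 4.439707
Σ terms (k=0..5): 1.00000 + 3.51000 + 6.16005 + 7.20726 + 6.32437 + 4.43971 = 28.641385
B = 4.439707/28.641385 = 0.155010

Final: 0.155010


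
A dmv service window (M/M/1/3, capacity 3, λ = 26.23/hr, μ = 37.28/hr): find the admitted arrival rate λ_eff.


ρ = 0.7036; P_K = (1−ρ)ρ^3/(1−ρ^4) = 0.136756
λ_eff = λ(1 − P_K) = 26.23·(1 − 0.136756) = 26.23·0.863244 = 22.6429 /hr

Final: 22.6429 /hr


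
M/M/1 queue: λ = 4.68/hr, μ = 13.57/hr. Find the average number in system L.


ρ = λ/μ = 4.68/13.57 = 0.3449
L = ρ/(1−ρ) = 0.3449/(1 − 0.3449) = 0.3449/0.6551 = 0.5264

Final: 0.5264


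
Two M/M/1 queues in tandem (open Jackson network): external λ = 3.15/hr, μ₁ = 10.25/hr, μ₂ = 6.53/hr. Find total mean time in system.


Each node sees arrival rate λ = 3.15/hr (tandem ⇒ throughput preserved).
W₁ = 1/(μ₁−λ) = 1/(10.25−3.15) = 0.14085 hr
W₂ = 1/(μ₂−λ) = 1/(6.53−3.15) = 0.29586 hr
W_total = W₁ + W₂ = 0.14085 + 0.29586 = 0.43670 hr

Final: 0.43670 hr


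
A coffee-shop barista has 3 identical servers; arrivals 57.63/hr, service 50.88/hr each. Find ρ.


ρ = λ/(cμ) = 57.63/(3·50.88) = 57.63/152.64 = 0.3776

Final: 0.3776


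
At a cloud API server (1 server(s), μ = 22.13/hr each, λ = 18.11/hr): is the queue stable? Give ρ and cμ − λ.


Total capacity cμ = 1·22.13 = 22.13/hr
ρ = λ/(cμ) = 18.11/22.13 = 0.8183
Stable ⇔ ρ < 1: YES
Spare capacity = cμ − λ = 22.13 − 18.11 = 4.02/hr

Final: ρ = 0.8183; stable; margin = 4.02/hr


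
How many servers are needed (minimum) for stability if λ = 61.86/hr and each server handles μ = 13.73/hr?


Stability requires cμ > λ ⇔ c > λ/μ.
λ/μ = 61.86/13.73 = 4.5055
Minimum integer c = ⌊4.5055⌋ + 1 = 5
Check: 5·13.73 = 68.65 > 61.86, while 4·13.73 = 54.92 ≤ 61.86

Final: 5 servers


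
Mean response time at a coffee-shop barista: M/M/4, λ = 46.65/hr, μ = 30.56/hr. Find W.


a = 1.5265; ρ = 0.3816; P₀ = 0.215038
Lq = P₀·a^c·ρ/(c!(1−ρ)²) = 0.04855
Wq = Lq/λ = 0.04855/46.65 = 0.001041 hr
W = Wq + 1/μ = 0.001041 + 0.03272 = 0.03376 hr

Final: 0.03376 hr


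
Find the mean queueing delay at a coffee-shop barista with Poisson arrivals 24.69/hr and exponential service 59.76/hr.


ρ = 24.69/59.76 = 0.4132
Wq = ρ/(μ−λ) = 0.4132/(59.76 − 24.69) = 0.4132/35.07 = 0.01178 hr

Final: 0.01178 hr


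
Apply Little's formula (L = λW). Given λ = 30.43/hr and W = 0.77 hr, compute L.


L = λW = 30.43·0.77 = 23.4311

Final: 23.4311


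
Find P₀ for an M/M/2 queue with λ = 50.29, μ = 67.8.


a = λ/μ = 50.29/67.8 = 0.7417; ρ = a/c = 0.3709
Σ_{k=0}^{1} a^k/k! (terms k=0..1) = 1.00000 + 0.74174 = 1.74174
Tail: a^2/(2!(1−ρ)) = 0.55018/(2·0.6291) = 0.43725
P₀ = 1/(1.74174 + 0.43725) = 1/2.17899 = 0.458927

Final: 0.458927


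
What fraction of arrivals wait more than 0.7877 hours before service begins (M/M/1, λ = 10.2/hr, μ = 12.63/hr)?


ρ = 10.2/12.63 = 0.8076
P(Wq > t) = ρ·e^{−(μ−λ)t} = 0.8076·e^{−1.9141}
= 0.8076·0.147473 = 0.119099

Final: 0.119099


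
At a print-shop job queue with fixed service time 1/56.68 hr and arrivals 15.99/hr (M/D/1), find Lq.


ρ = 15.99/56.68 = 0.2821
M/D/1: Lq = ρ²/(2(1−ρ)) = 0.07959/(2·0.7179) = 0.05543

Final: 0.05543


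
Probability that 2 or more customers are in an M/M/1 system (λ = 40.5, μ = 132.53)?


ρ = 40.5/132.53 = 0.3056
P(N ≥ n) = ρ^n = 0.3056^2 = 0.093386

Final: 0.093386


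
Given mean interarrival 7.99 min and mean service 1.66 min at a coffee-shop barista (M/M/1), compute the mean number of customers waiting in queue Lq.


λ = 60/7.99 = 7.5094 /hr
μ = 60/1.66 = 36.1446 /hr
ρ = λ/μ = 7.5094/36.1446 = 0.2078
Lq = ρ²/(1−ρ) = 0.04316/0.7922 = 0.05448

Final: 0.05448


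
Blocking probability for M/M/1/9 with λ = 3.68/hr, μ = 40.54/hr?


ρ = λ/μ = 3.68/40.54 = 0.09077
P_K = (1−ρ)ρ^K/(1−ρ^(K+1)) = (0.9092·4.185e-10)/(1 − 3.799e-11)
= 3.805e-10/1.000000 = 3.805e-10

Final: 3.805e-10


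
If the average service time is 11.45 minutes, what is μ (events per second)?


μ = 1/(service time) in consistent units.
1 second = 0.0166667 min, so μ = 0.0166667/11.45 = 0.001456 per second

Final: 0.001456 /sec


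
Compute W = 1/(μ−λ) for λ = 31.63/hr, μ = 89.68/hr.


W = 1/(μ−λ) = 1/(89.68 − 31.63) = 1/58.05 = 0.01723 hr

Final: 0.01723 hr


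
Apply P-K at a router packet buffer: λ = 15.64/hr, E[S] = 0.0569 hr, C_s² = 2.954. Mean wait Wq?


ρ = λ·E[S] = 15.64·0.0569 = 0.8899
E[S²] = E[S]²(1+C_s²) = 0.0569²·(1+2.954) = 0.012802
Wq = λ·E[S²]/(2(1−ρ)) = 15.64·0.012802/(2·0.1101) = 0.90938 hr

Final: 0.90938 hr


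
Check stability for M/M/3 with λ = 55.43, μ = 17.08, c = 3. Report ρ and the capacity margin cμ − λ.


Total capacity cμ = 3·17.08 = 51.24/hr
ρ = λ/(cμ) = 55.43/51.24 = 1.0818
Stable ⇔ ρ < 1: NO
Spare capacity = cμ − λ = 51.24 − 55.43 = -4.19/hr

Final: ρ = 1.0818; unstable; margin = -4.19/hr


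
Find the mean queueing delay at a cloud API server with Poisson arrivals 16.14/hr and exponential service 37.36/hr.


ρ = 16.14/37.36 = 0.4320
Wq = ρ/(μ−λ) = 0.4320/(37.36 − 16.14) = 0.4320/21.22 = 0.02036 hr

Final: 0.02036 hr


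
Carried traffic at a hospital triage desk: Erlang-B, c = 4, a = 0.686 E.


B(4,0.686) = 0.004650 (Erlang-B)
Carried load = a(1 − B) = 0.686·(1 − 0.004650) = 0.686·0.995350 = 0.6828 E

Final: 0.6828 Erlangs


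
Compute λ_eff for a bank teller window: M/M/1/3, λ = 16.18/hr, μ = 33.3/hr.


ρ = 0.4859; P_K = (1−ρ)ρ^3/(1−ρ^4) = 0.062455
λ_eff = λ(1 − P_K) = 16.18·(1 − 0.062455) = 16.18·0.937545 = 15.1695 /hr

Final: 15.1695 /hr


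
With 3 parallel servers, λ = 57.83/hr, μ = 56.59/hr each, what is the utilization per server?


ρ = λ/(cμ) = 57.83/(3·56.59) = 57.83/169.77 = 0.3406

Final: 0.3406


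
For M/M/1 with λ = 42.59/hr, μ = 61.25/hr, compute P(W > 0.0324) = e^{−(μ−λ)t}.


W ~ Exponential(μ−λ) for M/M/1.
μ − λ = 61.25 − 42.59 = 18.6600
P(W > t) = e^{−(μ−λ)t} = e^{−0.6046} = 0.546302

Final: 0.546302


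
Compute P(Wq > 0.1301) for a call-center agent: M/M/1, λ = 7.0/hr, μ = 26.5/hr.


ρ = 7.0/26.5 = 0.2642
P(Wq > t) = ρ·e^{−(μ−λ)t} = 0.2642·e^{−2.5370}
= 0.2642·0.079107 = 0.020896

Final: 0.020896


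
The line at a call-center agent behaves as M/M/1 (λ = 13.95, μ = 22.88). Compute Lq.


ρ = 13.95/22.88 = 0.6097
Lq = ρ²/(1−ρ) = 0.3717/0.3903 = 0.9524

Final: 0.9524


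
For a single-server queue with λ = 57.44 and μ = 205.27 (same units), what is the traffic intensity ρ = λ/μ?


ρ = λ/μ = 57.44/205.27 = 0.2798

Final: 0.2798


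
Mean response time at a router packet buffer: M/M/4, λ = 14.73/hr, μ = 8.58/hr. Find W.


a = 1.7168; ρ = 0.4292; P₀ = 0.176433
Lq = P₀·a^c·ρ/(c!(1−ρ)²) = 0.08412
Wq = Lq/λ = 0.08412/14.73 = 0.005711 hr
W = Wq + 1/μ = 0.005711 + 0.11655 = 0.12226 hr

Final: 0.12226 hr


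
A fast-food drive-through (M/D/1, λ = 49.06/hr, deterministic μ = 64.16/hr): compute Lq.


ρ = 49.06/64.16 = 0.7647
M/D/1: Lq = ρ²/(2(1−ρ)) = 0.5847/(2·0.2353) = 1.24218

Final: 1.24218


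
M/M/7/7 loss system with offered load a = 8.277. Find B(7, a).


B(c,a) = (a^c/c!) / Σ_{k=0}^{c} a^k/k!
a^7/7! = 528.056205
Σ terms (k=0..7): 1.00000 + 8.27700 + 34.25436 + 94.50779 + 195.56025 + 323.73043 + 446.58613 + 528.05620 = 1631.972177
B = 528.056205/1631.972177 = 0.323569

Final: 0.323569


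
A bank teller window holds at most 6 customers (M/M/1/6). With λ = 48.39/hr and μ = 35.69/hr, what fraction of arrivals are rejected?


ρ = λ/μ = 48.39/35.69 = 1.3558
P_K = (1−ρ)ρ^K/(1−ρ^(K+1)) = (-0.3558·6.212329)/(1 − 8.422936)
= -2.210607/-7.422936 = 0.297808

Final: 0.297808


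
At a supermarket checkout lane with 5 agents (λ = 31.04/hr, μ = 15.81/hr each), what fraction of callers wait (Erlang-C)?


a = λ/μ = 1.9633; ρ = a/5 = 0.3927
P₀ = 0.139446 (from M/M/c formula)
C(c,a) = [a^c/(c!(1−ρ))]·P₀ = [29.17086/(120·0.6073)]·0.139446
= 0.40026·0.139446 = 0.055814

Final: 0.055814


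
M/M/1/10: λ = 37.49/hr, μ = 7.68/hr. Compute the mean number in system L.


ρ = 37.49/7.68 = 4.8815
L = ρ[1 − (K+1)ρ^K + Kρ^(K+1)] / [(1−ρ)(1−ρ^(K+1))]
Numerator: 4.8815·(1 − 11·7683201.159190 + 10·37505626.491932) = 1418279177.509997
Denominator: (-3.8815)·(-37505625.491932) = 145578476.030531
L = 1418279177.509997/145578476.030531 = 9.7424

Final: 9.7424


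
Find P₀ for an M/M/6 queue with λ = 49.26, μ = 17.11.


a = λ/μ = 49.26/17.11 = 2.8790; ρ = a/c = 0.4798
Σ_{k=0}^{5} a^k/k! (terms k=0..5) = 1.00000 + 2.87902 + 4.14437 + 3.97724 + 2.86264 + 1.64832 = 16.51159
Tail: a^6/(6!(1−ρ)) = 569.46415/(720·0.5202) = 1.52053
P₀ = 1/(16.51159 + 1.52053) = 1/18.03211 = 0.055457

Final: 0.055457


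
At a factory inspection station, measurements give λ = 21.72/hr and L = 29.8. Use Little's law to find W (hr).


W = L/λ = 29.8/21.72 = 1.3720 hr

Final: 1.3720 hr


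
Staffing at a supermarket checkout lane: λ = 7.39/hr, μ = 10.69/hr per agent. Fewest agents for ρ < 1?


Stability requires cμ > λ ⇔ c > λ/μ.
λ/μ = 7.39/10.69 = 0.6913
Minimum integer c = ⌊0.6913⌋ + 1 = 1
Check: 1·10.69 = 10.69 > 7.39, while 0·10.69 = 0.00 ≤ 7.39

Final: 1 servers


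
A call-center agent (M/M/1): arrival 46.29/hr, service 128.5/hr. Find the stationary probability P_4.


ρ = 46.29/128.5 = 0.3602
P_n = (1−ρ)·ρ^n = (1 − 0.3602)·0.3602^4 = 0.6398·0.016840 = 0.010774

Final: 0.010774


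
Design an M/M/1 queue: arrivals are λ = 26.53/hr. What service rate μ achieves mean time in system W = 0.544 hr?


W = 1/(μ−λ) ⇒ μ − λ = 1/W = 1/0.544 = 1.8382
μ = λ + 1/W = 26.53 + 1.8382 = 28.3682 per hr

Final: 28.3682 /hr


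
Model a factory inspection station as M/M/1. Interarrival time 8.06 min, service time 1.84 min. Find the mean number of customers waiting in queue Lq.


λ = 60/8.06 = 7.4442 /hr
μ = 60/1.84 = 32.6087 /hr
ρ = λ/μ = 7.4442/32.6087 = 0.2283
Lq = ρ²/(1−ρ) = 0.05212/0.7717 = 0.06753

Final: 0.06753


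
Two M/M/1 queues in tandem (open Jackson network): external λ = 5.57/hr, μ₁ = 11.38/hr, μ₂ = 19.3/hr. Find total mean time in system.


Each node sees arrival rate λ = 5.57/hr (tandem ⇒ throughput preserved).
W₁ = 1/(μ₁−λ) = 1/(11.38−5.57) = 0.17212 hr
W₂ = 1/(μ₂−λ) = 1/(19.3−5.57) = 0.07283 hr
W_total = W₁ + W₂ = 0.17212 + 0.07283 = 0.24495 hr

Final: 0.24495 hr


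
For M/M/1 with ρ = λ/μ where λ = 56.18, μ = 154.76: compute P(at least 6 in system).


ρ = 56.18/154.76 = 0.3630
P(N ≥ n) = ρ^n = 0.3630^6 = 0.002288

Final: 0.002288


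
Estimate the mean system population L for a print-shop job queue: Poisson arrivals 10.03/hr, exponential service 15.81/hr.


ρ = λ/μ = 10.03/15.81 = 0.6344
L = ρ/(1−ρ) = 0.6344/(1 − 0.6344) = 0.6344/0.3656 = 1.7353

Final: 1.7353


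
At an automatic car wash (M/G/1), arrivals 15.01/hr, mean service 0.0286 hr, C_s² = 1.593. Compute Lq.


ρ = λ·E[S] = 15.01·0.0286 = 0.4293
Lq = ρ²(1+C_s²)/(2(1−ρ)) = 0.1843·(1+1.593)/(2·0.5707)
= 0.1843·2.5930/1.1414 = 0.41865

Final: 0.41865


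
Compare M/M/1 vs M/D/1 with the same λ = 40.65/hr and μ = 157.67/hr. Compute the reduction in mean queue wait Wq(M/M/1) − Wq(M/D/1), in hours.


ρ = 40.65/157.67 = 0.2578
Wq(M/M/1) = ρ/(μ−λ) = 0.2578/117.02 = 0.002203 hr
Wq(M/D/1) = ρ/(2(μ−λ)) = 0.001102 hr
Savings = 0.002203 − 0.001102 = 0.001102 hr

Final: 0.001102 hr


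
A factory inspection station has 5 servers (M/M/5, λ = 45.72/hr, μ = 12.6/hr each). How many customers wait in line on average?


a = λ/μ = 3.6286; ρ = a/5 = 0.7257
P₀ = 0.021974
Lq = P₀·a^c·ρ / (c!·(1−ρ)²) = 0.021974·629.04017·0.7257/(120·0.07523)
= 1.11111

Final: 1.11111


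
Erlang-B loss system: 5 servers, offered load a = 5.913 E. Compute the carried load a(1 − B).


B(5,5.913) = 0.354283 (Erlang-B)
Carried load = a(1 − B) = 5.913·(1 − 0.354283) = 5.913·0.645717 = 3.8181 E

Final: 3.8181 Erlangs


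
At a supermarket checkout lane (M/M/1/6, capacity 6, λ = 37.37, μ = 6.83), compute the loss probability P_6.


ρ = λ/μ = 37.37/6.83 = 5.4714
P_K = (1−ρ)ρ^K/(1−ρ^(K+1)) = (-4.4714·26829.610326)/(1 − 146796.857668)
= -119967.247342/-146795.857668 = 0.817239

Final: 0.817239


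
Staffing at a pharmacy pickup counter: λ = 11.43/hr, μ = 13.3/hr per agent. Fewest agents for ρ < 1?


Stability requires cμ > λ ⇔ c > λ/μ.
λ/μ = 11.43/13.3 = 0.8594
Minimum integer c = ⌊0.8594⌋ + 1 = 1
Check: 1·13.3 = 13.30 > 11.43, while 0·13.3 = 0.00 ≤ 11.43

Final: 1 servers


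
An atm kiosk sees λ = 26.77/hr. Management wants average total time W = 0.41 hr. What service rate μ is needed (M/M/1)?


W = 1/(μ−λ) ⇒ μ − λ = 1/W = 1/0.41 = 2.4390
μ = λ + 1/W = 26.77 + 2.4390 = 29.2090 per hr

Final: 29.2090 /hr


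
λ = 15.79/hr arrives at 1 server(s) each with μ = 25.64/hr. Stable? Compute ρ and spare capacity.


Total capacity cμ = 1·25.64 = 25.64/hr
ρ = λ/(cμ) = 15.79/25.64 = 0.6158
Stable ⇔ ρ < 1: YES
Spare capacity = cμ − λ = 25.64 − 15.79 = 9.85/hr

Final: ρ = 0.6158; stable; margin = 9.85/hr


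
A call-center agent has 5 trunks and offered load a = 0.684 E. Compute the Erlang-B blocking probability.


B(c,a) = (a^c/c!) / Σ_{k=0}^{c} a^k/k!
a^5/5! = 0.001248
Σ terms (k=0..5): 1.00000 + 0.68400 + 0.23393 + 0.05334 + 0.009120 + 0.001248 = 1.981632
B = 0.001248/1.981632 = 0.0006296

Final: 0.0006296


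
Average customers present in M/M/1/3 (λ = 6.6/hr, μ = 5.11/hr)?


ρ = 6.6/5.11 = 1.2916
L = ρ[1 − (K+1)ρ^K + Kρ^(K+1)] / [(1−ρ)(1−ρ^(K+1))]
Numerator: 1.2916·(1 − 4·2.154612 + 3·2.782865) = 0.943046
Denominator: (-0.2916)·(-1.782865) = 0.519857
L = 0.943046/0.519857 = 1.8140

Final: 1.8140


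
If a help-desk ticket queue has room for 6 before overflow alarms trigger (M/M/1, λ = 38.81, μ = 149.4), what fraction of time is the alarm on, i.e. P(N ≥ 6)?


ρ = 38.81/149.4 = 0.2598
P(N ≥ n) = ρ^n = 0.2598^6 = 0.0003073

Final: 0.0003073


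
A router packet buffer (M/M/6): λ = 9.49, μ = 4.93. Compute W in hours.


a = 1.9249; ρ = 0.3208; P₀ = 0.145712
Lq = P₀·a^c·ρ/(c!(1−ρ)²) = 0.007161
Wq = Lq/λ = 0.007161/9.49 = 0.0007546 hr
W = Wq + 1/μ = 0.0007546 + 0.20284 = 0.20359 hr

Final: 0.20359 hr


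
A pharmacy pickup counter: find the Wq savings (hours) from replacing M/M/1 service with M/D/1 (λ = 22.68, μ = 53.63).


ρ = 22.68/53.63 = 0.4229
Wq(M/M/1) = ρ/(μ−λ) = 0.4229/30.95 = 0.01366 hr
Wq(M/D/1) = ρ/(2(μ−λ)) = 0.006832 hr
Savings = 0.01366 − 0.006832 = 0.006832 hr

Final: 0.006832 hr


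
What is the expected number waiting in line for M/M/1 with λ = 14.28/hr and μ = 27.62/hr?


ρ = 14.28/27.62 = 0.5170
Lq = ρ²/(1−ρ) = 0.2673/0.4830 = 0.5534

Final: 0.5534
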